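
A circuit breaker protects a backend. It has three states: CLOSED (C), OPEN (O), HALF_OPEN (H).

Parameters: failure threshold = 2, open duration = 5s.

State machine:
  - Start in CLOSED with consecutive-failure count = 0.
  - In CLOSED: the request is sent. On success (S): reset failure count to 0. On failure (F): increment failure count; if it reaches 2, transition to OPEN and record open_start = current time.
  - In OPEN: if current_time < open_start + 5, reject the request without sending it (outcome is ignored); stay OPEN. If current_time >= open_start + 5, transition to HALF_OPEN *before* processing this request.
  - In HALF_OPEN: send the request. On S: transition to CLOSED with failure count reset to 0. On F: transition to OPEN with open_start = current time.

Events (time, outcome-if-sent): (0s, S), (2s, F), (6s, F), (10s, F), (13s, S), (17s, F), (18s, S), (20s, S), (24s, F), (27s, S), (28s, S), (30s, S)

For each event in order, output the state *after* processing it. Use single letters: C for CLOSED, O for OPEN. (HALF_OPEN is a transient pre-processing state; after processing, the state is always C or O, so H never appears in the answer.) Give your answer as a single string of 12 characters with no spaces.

State after each event:
  event#1 t=0s outcome=S: state=CLOSED
  event#2 t=2s outcome=F: state=CLOSED
  event#3 t=6s outcome=F: state=OPEN
  event#4 t=10s outcome=F: state=OPEN
  event#5 t=13s outcome=S: state=CLOSED
  event#6 t=17s outcome=F: state=CLOSED
  event#7 t=18s outcome=S: state=CLOSED
  event#8 t=20s outcome=S: state=CLOSED
  event#9 t=24s outcome=F: state=CLOSED
  event#10 t=27s outcome=S: state=CLOSED
  event#11 t=28s outcome=S: state=CLOSED
  event#12 t=30s outcome=S: state=CLOSED

Answer: CCOOCCCCCCCC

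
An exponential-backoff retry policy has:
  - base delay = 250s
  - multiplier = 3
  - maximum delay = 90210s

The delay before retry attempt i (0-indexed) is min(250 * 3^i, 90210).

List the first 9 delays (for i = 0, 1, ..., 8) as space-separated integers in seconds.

Computing each delay:
  i=0: min(250*3^0, 90210) = 250
  i=1: min(250*3^1, 90210) = 750
  i=2: min(250*3^2, 90210) = 2250
  i=3: min(250*3^3, 90210) = 6750
  i=4: min(250*3^4, 90210) = 20250
  i=5: min(250*3^5, 90210) = 60750
  i=6: min(250*3^6, 90210) = 90210
  i=7: min(250*3^7, 90210) = 90210
  i=8: min(250*3^8, 90210) = 90210

Answer: 250 750 2250 6750 20250 60750 90210 90210 90210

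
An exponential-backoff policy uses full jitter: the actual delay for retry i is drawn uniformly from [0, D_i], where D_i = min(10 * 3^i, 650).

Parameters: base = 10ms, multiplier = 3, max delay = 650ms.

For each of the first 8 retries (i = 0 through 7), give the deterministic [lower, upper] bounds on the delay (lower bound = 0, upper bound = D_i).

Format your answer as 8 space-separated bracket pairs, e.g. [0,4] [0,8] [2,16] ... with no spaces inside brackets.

Computing bounds per retry:
  i=0: D_i=min(10*3^0,650)=10, bounds=[0,10]
  i=1: D_i=min(10*3^1,650)=30, bounds=[0,30]
  i=2: D_i=min(10*3^2,650)=90, bounds=[0,90]
  i=3: D_i=min(10*3^3,650)=270, bounds=[0,270]
  i=4: D_i=min(10*3^4,650)=650, bounds=[0,650]
  i=5: D_i=min(10*3^5,650)=650, bounds=[0,650]
  i=6: D_i=min(10*3^6,650)=650, bounds=[0,650]
  i=7: D_i=min(10*3^7,650)=650, bounds=[0,650]

Answer: [0,10] [0,30] [0,90] [0,270] [0,650] [0,650] [0,650] [0,650]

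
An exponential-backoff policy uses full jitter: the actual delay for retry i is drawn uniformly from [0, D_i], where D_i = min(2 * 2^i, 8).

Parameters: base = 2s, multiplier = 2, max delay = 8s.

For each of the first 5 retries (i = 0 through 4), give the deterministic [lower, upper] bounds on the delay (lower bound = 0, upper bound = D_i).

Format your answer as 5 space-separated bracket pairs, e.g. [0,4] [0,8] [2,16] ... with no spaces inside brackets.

Computing bounds per retry:
  i=0: D_i=min(2*2^0,8)=2, bounds=[0,2]
  i=1: D_i=min(2*2^1,8)=4, bounds=[0,4]
  i=2: D_i=min(2*2^2,8)=8, bounds=[0,8]
  i=3: D_i=min(2*2^3,8)=8, bounds=[0,8]
  i=4: D_i=min(2*2^4,8)=8, bounds=[0,8]

Answer: [0,2] [0,4] [0,8] [0,8] [0,8]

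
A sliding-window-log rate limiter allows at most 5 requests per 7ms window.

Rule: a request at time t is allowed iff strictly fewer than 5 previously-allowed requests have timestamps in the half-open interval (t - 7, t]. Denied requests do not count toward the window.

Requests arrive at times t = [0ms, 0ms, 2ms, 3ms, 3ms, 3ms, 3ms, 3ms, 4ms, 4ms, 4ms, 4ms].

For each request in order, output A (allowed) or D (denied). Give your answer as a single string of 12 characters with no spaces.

Tracking allowed requests in the window:
  req#1 t=0ms: ALLOW
  req#2 t=0ms: ALLOW
  req#3 t=2ms: ALLOW
  req#4 t=3ms: ALLOW
  req#5 t=3ms: ALLOW
  req#6 t=3ms: DENY
  req#7 t=3ms: DENY
  req#8 t=3ms: DENY
  req#9 t=4ms: DENY
  req#10 t=4ms: DENY
  req#11 t=4ms: DENY
  req#12 t=4ms: DENY

Answer: AAAAADDDDDDD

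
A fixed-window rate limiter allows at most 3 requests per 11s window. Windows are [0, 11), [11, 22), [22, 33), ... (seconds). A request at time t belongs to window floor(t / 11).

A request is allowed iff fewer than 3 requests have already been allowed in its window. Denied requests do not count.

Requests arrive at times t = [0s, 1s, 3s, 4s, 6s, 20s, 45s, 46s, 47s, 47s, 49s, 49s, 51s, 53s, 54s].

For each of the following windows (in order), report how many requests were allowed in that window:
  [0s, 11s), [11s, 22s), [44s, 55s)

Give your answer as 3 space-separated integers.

Processing requests:
  req#1 t=0s (window 0): ALLOW
  req#2 t=1s (window 0): ALLOW
  req#3 t=3s (window 0): ALLOW
  req#4 t=4s (window 0): DENY
  req#5 t=6s (window 0): DENY
  req#6 t=20s (window 1): ALLOW
  req#7 t=45s (window 4): ALLOW
  req#8 t=46s (window 4): ALLOW
  req#9 t=47s (window 4): ALLOW
  req#10 t=47s (window 4): DENY
  req#11 t=49s (window 4): DENY
  req#12 t=49s (window 4): DENY
  req#13 t=51s (window 4): DENY
  req#14 t=53s (window 4): DENY
  req#15 t=54s (window 4): DENY

Allowed counts by window: 3 1 3

Answer: 3 1 3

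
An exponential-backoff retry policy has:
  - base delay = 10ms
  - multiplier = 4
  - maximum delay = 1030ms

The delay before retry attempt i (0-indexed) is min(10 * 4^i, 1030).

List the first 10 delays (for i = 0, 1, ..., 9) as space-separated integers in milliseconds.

Answer: 10 40 160 640 1030 1030 1030 1030 1030 1030

Derivation:
Computing each delay:
  i=0: min(10*4^0, 1030) = 10
  i=1: min(10*4^1, 1030) = 40
  i=2: min(10*4^2, 1030) = 160
  i=3: min(10*4^3, 1030) = 640
  i=4: min(10*4^4, 1030) = 1030
  i=5: min(10*4^5, 1030) = 1030
  i=6: min(10*4^6, 1030) = 1030
  i=7: min(10*4^7, 1030) = 1030
  i=8: min(10*4^8, 1030) = 1030
  i=9: min(10*4^9, 1030) = 1030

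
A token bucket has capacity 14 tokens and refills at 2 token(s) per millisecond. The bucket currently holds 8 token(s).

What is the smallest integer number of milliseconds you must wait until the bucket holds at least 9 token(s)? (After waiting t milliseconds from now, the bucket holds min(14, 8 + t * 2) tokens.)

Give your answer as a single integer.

Answer: 1

Derivation:
Need 8 + t * 2 >= 9, so t >= 1/2.
Smallest integer t = ceil(1/2) = 1.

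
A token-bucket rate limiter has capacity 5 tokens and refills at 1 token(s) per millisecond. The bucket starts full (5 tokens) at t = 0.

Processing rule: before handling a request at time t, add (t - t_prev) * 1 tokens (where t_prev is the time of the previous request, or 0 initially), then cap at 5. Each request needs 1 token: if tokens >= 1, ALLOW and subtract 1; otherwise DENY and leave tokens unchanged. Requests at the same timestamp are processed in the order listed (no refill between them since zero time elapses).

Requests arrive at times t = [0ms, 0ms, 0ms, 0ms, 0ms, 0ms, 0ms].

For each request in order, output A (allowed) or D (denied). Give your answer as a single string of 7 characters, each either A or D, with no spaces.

Answer: AAAAADD

Derivation:
Simulating step by step:
  req#1 t=0ms: ALLOW
  req#2 t=0ms: ALLOW
  req#3 t=0ms: ALLOW
  req#4 t=0ms: ALLOW
  req#5 t=0ms: ALLOW
  req#6 t=0ms: DENY
  req#7 t=0ms: DENY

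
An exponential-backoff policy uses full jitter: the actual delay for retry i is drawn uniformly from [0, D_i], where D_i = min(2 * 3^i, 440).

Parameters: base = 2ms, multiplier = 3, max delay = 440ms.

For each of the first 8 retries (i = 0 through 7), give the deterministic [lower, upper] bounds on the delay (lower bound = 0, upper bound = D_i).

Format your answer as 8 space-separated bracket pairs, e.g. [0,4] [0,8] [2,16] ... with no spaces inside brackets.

Answer: [0,2] [0,6] [0,18] [0,54] [0,162] [0,440] [0,440] [0,440]

Derivation:
Computing bounds per retry:
  i=0: D_i=min(2*3^0,440)=2, bounds=[0,2]
  i=1: D_i=min(2*3^1,440)=6, bounds=[0,6]
  i=2: D_i=min(2*3^2,440)=18, bounds=[0,18]
  i=3: D_i=min(2*3^3,440)=54, bounds=[0,54]
  i=4: D_i=min(2*3^4,440)=162, bounds=[0,162]
  i=5: D_i=min(2*3^5,440)=440, bounds=[0,440]
  i=6: D_i=min(2*3^6,440)=440, bounds=[0,440]
  i=7: D_i=min(2*3^7,440)=440, bounds=[0,440]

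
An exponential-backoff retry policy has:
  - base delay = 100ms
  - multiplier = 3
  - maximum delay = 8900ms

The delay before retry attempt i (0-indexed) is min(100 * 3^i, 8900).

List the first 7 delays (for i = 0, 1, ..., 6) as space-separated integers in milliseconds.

Computing each delay:
  i=0: min(100*3^0, 8900) = 100
  i=1: min(100*3^1, 8900) = 300
  i=2: min(100*3^2, 8900) = 900
  i=3: min(100*3^3, 8900) = 2700
  i=4: min(100*3^4, 8900) = 8100
  i=5: min(100*3^5, 8900) = 8900
  i=6: min(100*3^6, 8900) = 8900

Answer: 100 300 900 2700 8100 8900 8900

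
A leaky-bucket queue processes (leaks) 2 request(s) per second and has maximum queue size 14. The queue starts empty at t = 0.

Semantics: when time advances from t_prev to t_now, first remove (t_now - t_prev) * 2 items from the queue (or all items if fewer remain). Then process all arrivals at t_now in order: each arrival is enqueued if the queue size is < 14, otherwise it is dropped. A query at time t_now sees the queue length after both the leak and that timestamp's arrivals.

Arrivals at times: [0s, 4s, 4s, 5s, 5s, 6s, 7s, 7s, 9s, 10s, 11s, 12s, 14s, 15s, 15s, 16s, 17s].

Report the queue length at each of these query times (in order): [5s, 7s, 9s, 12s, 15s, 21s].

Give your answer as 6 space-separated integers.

Answer: 2 2 1 1 2 0

Derivation:
Queue lengths at query times:
  query t=5s: backlog = 2
  query t=7s: backlog = 2
  query t=9s: backlog = 1
  query t=12s: backlog = 1
  query t=15s: backlog = 2
  query t=21s: backlog = 0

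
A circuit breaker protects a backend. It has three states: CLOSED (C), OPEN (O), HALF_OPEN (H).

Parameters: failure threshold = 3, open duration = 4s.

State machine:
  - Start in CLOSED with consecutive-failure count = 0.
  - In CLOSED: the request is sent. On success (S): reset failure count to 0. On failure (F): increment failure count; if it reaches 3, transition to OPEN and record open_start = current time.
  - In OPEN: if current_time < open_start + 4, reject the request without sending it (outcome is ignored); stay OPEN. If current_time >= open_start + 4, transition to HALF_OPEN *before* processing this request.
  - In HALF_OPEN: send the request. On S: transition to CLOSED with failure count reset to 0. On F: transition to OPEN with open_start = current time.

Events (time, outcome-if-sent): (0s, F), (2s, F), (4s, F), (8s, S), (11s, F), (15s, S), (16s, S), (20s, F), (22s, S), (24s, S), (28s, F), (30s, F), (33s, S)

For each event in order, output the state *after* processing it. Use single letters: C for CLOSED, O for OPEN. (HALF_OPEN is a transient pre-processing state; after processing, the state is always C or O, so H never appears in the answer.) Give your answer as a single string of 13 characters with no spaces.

State after each event:
  event#1 t=0s outcome=F: state=CLOSED
  event#2 t=2s outcome=F: state=CLOSED
  event#3 t=4s outcome=F: state=OPEN
  event#4 t=8s outcome=S: state=CLOSED
  event#5 t=11s outcome=F: state=CLOSED
  event#6 t=15s outcome=S: state=CLOSED
  event#7 t=16s outcome=S: state=CLOSED
  event#8 t=20s outcome=F: state=CLOSED
  event#9 t=22s outcome=S: state=CLOSED
  event#10 t=24s outcome=S: state=CLOSED
  event#11 t=28s outcome=F: state=CLOSED
  event#12 t=30s outcome=F: state=CLOSED
  event#13 t=33s outcome=S: state=CLOSED

Answer: CCOCCCCCCCCCC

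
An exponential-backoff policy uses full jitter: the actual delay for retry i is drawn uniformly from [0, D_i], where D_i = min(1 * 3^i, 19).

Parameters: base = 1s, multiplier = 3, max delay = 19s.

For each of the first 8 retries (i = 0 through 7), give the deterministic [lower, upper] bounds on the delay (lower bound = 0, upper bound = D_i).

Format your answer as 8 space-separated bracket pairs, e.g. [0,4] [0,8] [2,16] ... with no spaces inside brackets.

Answer: [0,1] [0,3] [0,9] [0,19] [0,19] [0,19] [0,19] [0,19]

Derivation:
Computing bounds per retry:
  i=0: D_i=min(1*3^0,19)=1, bounds=[0,1]
  i=1: D_i=min(1*3^1,19)=3, bounds=[0,3]
  i=2: D_i=min(1*3^2,19)=9, bounds=[0,9]
  i=3: D_i=min(1*3^3,19)=19, bounds=[0,19]
  i=4: D_i=min(1*3^4,19)=19, bounds=[0,19]
  i=5: D_i=min(1*3^5,19)=19, bounds=[0,19]
  i=6: D_i=min(1*3^6,19)=19, bounds=[0,19]
  i=7: D_i=min(1*3^7,19)=19, bounds=[0,19]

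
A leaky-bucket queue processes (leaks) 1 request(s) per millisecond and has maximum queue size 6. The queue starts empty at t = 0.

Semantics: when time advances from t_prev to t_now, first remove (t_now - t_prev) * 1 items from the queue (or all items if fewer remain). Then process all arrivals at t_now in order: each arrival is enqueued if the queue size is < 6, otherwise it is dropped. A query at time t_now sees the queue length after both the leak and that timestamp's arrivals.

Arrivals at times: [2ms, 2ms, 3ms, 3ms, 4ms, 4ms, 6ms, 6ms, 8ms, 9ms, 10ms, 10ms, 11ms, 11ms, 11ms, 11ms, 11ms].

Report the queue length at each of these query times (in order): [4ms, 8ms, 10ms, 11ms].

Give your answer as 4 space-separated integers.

Answer: 4 3 4 6

Derivation:
Queue lengths at query times:
  query t=4ms: backlog = 4
  query t=8ms: backlog = 3
  query t=10ms: backlog = 4
  query t=11ms: backlog = 6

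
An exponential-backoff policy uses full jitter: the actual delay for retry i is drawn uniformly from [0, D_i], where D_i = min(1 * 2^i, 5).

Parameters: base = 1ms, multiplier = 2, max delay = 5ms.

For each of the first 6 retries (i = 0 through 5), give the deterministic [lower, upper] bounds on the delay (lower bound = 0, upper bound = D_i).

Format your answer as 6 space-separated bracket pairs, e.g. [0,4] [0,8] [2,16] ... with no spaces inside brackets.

Computing bounds per retry:
  i=0: D_i=min(1*2^0,5)=1, bounds=[0,1]
  i=1: D_i=min(1*2^1,5)=2, bounds=[0,2]
  i=2: D_i=min(1*2^2,5)=4, bounds=[0,4]
  i=3: D_i=min(1*2^3,5)=5, bounds=[0,5]
  i=4: D_i=min(1*2^4,5)=5, bounds=[0,5]
  i=5: D_i=min(1*2^5,5)=5, bounds=[0,5]

Answer: [0,1] [0,2] [0,4] [0,5] [0,5] [0,5]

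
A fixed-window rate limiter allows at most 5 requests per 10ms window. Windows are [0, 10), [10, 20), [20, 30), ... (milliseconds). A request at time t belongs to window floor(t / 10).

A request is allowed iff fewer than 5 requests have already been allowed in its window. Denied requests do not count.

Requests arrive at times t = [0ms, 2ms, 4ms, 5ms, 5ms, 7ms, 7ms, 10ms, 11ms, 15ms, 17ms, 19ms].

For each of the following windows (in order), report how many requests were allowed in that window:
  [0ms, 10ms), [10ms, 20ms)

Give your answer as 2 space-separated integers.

Answer: 5 5

Derivation:
Processing requests:
  req#1 t=0ms (window 0): ALLOW
  req#2 t=2ms (window 0): ALLOW
  req#3 t=4ms (window 0): ALLOW
  req#4 t=5ms (window 0): ALLOW
  req#5 t=5ms (window 0): ALLOW
  req#6 t=7ms (window 0): DENY
  req#7 t=7ms (window 0): DENY
  req#8 t=10ms (window 1): ALLOW
  req#9 t=11ms (window 1): ALLOW
  req#10 t=15ms (window 1): ALLOW
  req#11 t=17ms (window 1): ALLOW
  req#12 t=19ms (window 1): ALLOW

Allowed counts by window: 5 5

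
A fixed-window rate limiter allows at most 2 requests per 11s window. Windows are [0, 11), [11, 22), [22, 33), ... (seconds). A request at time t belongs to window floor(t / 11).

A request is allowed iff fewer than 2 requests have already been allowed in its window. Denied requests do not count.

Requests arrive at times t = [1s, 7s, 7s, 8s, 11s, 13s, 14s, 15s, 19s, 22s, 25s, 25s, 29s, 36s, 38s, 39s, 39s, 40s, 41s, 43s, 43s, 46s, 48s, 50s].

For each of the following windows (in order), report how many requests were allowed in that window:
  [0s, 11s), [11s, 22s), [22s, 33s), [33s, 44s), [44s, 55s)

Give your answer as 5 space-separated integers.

Processing requests:
  req#1 t=1s (window 0): ALLOW
  req#2 t=7s (window 0): ALLOW
  req#3 t=7s (window 0): DENY
  req#4 t=8s (window 0): DENY
  req#5 t=11s (window 1): ALLOW
  req#6 t=13s (window 1): ALLOW
  req#7 t=14s (window 1): DENY
  req#8 t=15s (window 1): DENY
  req#9 t=19s (window 1): DENY
  req#10 t=22s (window 2): ALLOW
  req#11 t=25s (window 2): ALLOW
  req#12 t=25s (window 2): DENY
  req#13 t=29s (window 2): DENY
  req#14 t=36s (window 3): ALLOW
  req#15 t=38s (window 3): ALLOW
  req#16 t=39s (window 3): DENY
  req#17 t=39s (window 3): DENY
  req#18 t=40s (window 3): DENY
  req#19 t=41s (window 3): DENY
  req#20 t=43s (window 3): DENY
  req#21 t=43s (window 3): DENY
  req#22 t=46s (window 4): ALLOW
  req#23 t=48s (window 4): ALLOW
  req#24 t=50s (window 4): DENY

Allowed counts by window: 2 2 2 2 2

Answer: 2 2 2 2 2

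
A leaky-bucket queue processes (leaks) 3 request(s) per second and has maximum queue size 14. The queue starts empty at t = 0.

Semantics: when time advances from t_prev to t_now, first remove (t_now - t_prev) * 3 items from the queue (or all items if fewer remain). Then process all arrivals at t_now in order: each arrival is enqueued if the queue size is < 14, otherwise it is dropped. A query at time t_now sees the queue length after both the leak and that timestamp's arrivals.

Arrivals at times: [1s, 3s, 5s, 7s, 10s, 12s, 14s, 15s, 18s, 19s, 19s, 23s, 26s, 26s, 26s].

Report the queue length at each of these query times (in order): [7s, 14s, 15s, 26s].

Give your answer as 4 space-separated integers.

Queue lengths at query times:
  query t=7s: backlog = 1
  query t=14s: backlog = 1
  query t=15s: backlog = 1
  query t=26s: backlog = 3

Answer: 1 1 1 3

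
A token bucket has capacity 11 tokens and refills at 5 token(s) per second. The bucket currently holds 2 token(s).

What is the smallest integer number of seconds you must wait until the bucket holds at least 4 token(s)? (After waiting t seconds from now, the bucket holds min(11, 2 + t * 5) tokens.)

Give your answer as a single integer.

Answer: 1

Derivation:
Need 2 + t * 5 >= 4, so t >= 2/5.
Smallest integer t = ceil(2/5) = 1.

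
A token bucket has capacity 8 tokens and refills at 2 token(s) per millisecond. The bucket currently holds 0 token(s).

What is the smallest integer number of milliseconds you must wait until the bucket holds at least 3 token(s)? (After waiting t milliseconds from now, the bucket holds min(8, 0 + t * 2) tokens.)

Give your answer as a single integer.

Answer: 2

Derivation:
Need 0 + t * 2 >= 3, so t >= 3/2.
Smallest integer t = ceil(3/2) = 2.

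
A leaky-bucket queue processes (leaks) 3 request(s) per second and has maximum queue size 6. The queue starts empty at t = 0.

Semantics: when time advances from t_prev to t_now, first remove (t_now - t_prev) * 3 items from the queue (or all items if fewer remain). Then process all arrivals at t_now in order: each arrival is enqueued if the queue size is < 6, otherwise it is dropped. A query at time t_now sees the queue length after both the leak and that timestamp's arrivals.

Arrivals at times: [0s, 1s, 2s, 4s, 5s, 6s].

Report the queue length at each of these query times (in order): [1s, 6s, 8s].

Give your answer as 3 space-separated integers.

Queue lengths at query times:
  query t=1s: backlog = 1
  query t=6s: backlog = 1
  query t=8s: backlog = 0

Answer: 1 1 0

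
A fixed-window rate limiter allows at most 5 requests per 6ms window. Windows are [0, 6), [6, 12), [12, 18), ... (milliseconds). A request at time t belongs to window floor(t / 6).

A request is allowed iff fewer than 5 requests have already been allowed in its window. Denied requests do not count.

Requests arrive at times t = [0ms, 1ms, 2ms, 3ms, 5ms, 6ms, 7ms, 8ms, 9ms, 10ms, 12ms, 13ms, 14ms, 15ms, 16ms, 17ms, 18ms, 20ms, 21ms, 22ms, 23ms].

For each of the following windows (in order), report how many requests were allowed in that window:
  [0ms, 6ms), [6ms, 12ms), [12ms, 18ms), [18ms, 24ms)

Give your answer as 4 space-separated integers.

Processing requests:
  req#1 t=0ms (window 0): ALLOW
  req#2 t=1ms (window 0): ALLOW
  req#3 t=2ms (window 0): ALLOW
  req#4 t=3ms (window 0): ALLOW
  req#5 t=5ms (window 0): ALLOW
  req#6 t=6ms (window 1): ALLOW
  req#7 t=7ms (window 1): ALLOW
  req#8 t=8ms (window 1): ALLOW
  req#9 t=9ms (window 1): ALLOW
  req#10 t=10ms (window 1): ALLOW
  req#11 t=12ms (window 2): ALLOW
  req#12 t=13ms (window 2): ALLOW
  req#13 t=14ms (window 2): ALLOW
  req#14 t=15ms (window 2): ALLOW
  req#15 t=16ms (window 2): ALLOW
  req#16 t=17ms (window 2): DENY
  req#17 t=18ms (window 3): ALLOW
  req#18 t=20ms (window 3): ALLOW
  req#19 t=21ms (window 3): ALLOW
  req#20 t=22ms (window 3): ALLOW
  req#21 t=23ms (window 3): ALLOW

Allowed counts by window: 5 5 5 5

Answer: 5 5 5 5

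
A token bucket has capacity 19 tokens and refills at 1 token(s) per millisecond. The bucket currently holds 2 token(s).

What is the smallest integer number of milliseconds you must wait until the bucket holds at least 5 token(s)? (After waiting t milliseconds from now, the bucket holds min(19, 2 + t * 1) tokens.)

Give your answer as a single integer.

Need 2 + t * 1 >= 5, so t >= 3/1.
Smallest integer t = ceil(3/1) = 3.

Answer: 3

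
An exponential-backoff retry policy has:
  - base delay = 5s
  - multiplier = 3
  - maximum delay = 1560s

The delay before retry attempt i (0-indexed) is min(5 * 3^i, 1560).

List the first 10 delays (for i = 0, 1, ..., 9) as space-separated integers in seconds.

Answer: 5 15 45 135 405 1215 1560 1560 1560 1560

Derivation:
Computing each delay:
  i=0: min(5*3^0, 1560) = 5
  i=1: min(5*3^1, 1560) = 15
  i=2: min(5*3^2, 1560) = 45
  i=3: min(5*3^3, 1560) = 135
  i=4: min(5*3^4, 1560) = 405
  i=5: min(5*3^5, 1560) = 1215
  i=6: min(5*3^6, 1560) = 1560
  i=7: min(5*3^7, 1560) = 1560
  i=8: min(5*3^8, 1560) = 1560
  i=9: min(5*3^9, 1560) = 1560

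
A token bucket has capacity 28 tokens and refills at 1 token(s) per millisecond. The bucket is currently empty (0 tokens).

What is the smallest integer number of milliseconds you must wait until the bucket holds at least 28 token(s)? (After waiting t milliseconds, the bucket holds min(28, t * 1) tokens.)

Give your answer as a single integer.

Need t * 1 >= 28, so t >= 28/1.
Smallest integer t = ceil(28/1) = 28.

Answer: 28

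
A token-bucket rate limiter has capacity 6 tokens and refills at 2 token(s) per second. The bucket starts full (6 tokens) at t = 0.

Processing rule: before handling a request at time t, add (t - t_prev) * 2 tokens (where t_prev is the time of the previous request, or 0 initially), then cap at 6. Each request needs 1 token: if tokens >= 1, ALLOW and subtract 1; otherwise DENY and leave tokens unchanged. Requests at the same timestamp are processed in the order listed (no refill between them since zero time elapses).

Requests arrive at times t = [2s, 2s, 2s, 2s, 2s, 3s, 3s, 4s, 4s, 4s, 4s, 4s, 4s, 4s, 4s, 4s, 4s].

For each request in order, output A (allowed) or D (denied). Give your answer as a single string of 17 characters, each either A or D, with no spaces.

Simulating step by step:
  req#1 t=2s: ALLOW
  req#2 t=2s: ALLOW
  req#3 t=2s: ALLOW
  req#4 t=2s: ALLOW
  req#5 t=2s: ALLOW
  req#6 t=3s: ALLOW
  req#7 t=3s: ALLOW
  req#8 t=4s: ALLOW
  req#9 t=4s: ALLOW
  req#10 t=4s: ALLOW
  req#11 t=4s: DENY
  req#12 t=4s: DENY
  req#13 t=4s: DENY
  req#14 t=4s: DENY
  req#15 t=4s: DENY
  req#16 t=4s: DENY
  req#17 t=4s: DENY

Answer: AAAAAAAAAADDDDDDD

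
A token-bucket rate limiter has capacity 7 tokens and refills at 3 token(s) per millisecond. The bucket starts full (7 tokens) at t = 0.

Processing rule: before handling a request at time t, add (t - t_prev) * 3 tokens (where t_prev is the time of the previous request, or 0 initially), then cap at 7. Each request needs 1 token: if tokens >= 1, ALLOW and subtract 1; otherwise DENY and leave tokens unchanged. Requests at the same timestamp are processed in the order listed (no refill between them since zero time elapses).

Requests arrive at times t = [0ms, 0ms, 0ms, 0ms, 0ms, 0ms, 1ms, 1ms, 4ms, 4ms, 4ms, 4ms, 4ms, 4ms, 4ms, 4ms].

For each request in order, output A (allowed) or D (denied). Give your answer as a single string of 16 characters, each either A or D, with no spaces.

Answer: AAAAAAAAAAAAAAAD

Derivation:
Simulating step by step:
  req#1 t=0ms: ALLOW
  req#2 t=0ms: ALLOW
  req#3 t=0ms: ALLOW
  req#4 t=0ms: ALLOW
  req#5 t=0ms: ALLOW
  req#6 t=0ms: ALLOW
  req#7 t=1ms: ALLOW
  req#8 t=1ms: ALLOW
  req#9 t=4ms: ALLOW
  req#10 t=4ms: ALLOW
  req#11 t=4ms: ALLOW
  req#12 t=4ms: ALLOW
  req#13 t=4ms: ALLOW
  req#14 t=4ms: ALLOW
  req#15 t=4ms: ALLOW
  req#16 t=4ms: DENY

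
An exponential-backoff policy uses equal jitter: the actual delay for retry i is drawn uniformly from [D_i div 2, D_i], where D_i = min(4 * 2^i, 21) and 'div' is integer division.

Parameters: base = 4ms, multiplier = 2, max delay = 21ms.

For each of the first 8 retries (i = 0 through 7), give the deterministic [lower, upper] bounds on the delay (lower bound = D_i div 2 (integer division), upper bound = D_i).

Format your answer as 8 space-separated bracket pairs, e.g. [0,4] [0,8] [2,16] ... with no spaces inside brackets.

Computing bounds per retry:
  i=0: D_i=min(4*2^0,21)=4, bounds=[2,4]
  i=1: D_i=min(4*2^1,21)=8, bounds=[4,8]
  i=2: D_i=min(4*2^2,21)=16, bounds=[8,16]
  i=3: D_i=min(4*2^3,21)=21, bounds=[10,21]
  i=4: D_i=min(4*2^4,21)=21, bounds=[10,21]
  i=5: D_i=min(4*2^5,21)=21, bounds=[10,21]
  i=6: D_i=min(4*2^6,21)=21, bounds=[10,21]
  i=7: D_i=min(4*2^7,21)=21, bounds=[10,21]

Answer: [2,4] [4,8] [8,16] [10,21] [10,21] [10,21] [10,21] [10,21]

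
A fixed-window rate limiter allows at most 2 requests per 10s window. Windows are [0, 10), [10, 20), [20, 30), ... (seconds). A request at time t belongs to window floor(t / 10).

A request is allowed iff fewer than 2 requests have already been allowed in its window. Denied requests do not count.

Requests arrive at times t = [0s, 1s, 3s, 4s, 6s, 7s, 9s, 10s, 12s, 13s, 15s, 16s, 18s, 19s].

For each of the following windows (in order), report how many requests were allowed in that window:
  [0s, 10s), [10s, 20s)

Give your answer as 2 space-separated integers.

Processing requests:
  req#1 t=0s (window 0): ALLOW
  req#2 t=1s (window 0): ALLOW
  req#3 t=3s (window 0): DENY
  req#4 t=4s (window 0): DENY
  req#5 t=6s (window 0): DENY
  req#6 t=7s (window 0): DENY
  req#7 t=9s (window 0): DENY
  req#8 t=10s (window 1): ALLOW
  req#9 t=12s (window 1): ALLOW
  req#10 t=13s (window 1): DENY
  req#11 t=15s (window 1): DENY
  req#12 t=16s (window 1): DENY
  req#13 t=18s (window 1): DENY
  req#14 t=19s (window 1): DENY

Allowed counts by window: 2 2

Answer: 2 2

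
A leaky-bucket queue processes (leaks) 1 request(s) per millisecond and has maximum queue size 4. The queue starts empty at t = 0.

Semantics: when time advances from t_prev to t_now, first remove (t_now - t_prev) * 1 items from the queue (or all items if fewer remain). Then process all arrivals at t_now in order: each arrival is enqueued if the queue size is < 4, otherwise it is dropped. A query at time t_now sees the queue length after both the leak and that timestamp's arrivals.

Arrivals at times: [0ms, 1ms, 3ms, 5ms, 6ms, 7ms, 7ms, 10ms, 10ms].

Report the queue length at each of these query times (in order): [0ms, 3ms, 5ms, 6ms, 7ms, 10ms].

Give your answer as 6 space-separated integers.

Queue lengths at query times:
  query t=0ms: backlog = 1
  query t=3ms: backlog = 1
  query t=5ms: backlog = 1
  query t=6ms: backlog = 1
  query t=7ms: backlog = 2
  query t=10ms: backlog = 2

Answer: 1 1 1 1 2 2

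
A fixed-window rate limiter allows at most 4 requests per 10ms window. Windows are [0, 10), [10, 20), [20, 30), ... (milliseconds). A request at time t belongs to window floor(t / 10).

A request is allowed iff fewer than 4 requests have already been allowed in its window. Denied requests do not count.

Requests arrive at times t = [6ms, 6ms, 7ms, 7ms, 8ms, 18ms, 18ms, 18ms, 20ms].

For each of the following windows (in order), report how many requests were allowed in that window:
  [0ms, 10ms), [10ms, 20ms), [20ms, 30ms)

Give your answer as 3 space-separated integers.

Answer: 4 3 1

Derivation:
Processing requests:
  req#1 t=6ms (window 0): ALLOW
  req#2 t=6ms (window 0): ALLOW
  req#3 t=7ms (window 0): ALLOW
  req#4 t=7ms (window 0): ALLOW
  req#5 t=8ms (window 0): DENY
  req#6 t=18ms (window 1): ALLOW
  req#7 t=18ms (window 1): ALLOW
  req#8 t=18ms (window 1): ALLOW
  req#9 t=20ms (window 2): ALLOW

Allowed counts by window: 4 3 1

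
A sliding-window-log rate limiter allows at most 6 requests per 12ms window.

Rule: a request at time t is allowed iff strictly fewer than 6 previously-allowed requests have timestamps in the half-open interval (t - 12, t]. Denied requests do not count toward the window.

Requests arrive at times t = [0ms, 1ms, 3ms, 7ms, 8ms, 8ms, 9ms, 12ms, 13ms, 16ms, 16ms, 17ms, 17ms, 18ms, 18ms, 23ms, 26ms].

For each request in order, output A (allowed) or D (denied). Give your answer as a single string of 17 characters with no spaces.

Tracking allowed requests in the window:
  req#1 t=0ms: ALLOW
  req#2 t=1ms: ALLOW
  req#3 t=3ms: ALLOW
  req#4 t=7ms: ALLOW
  req#5 t=8ms: ALLOW
  req#6 t=8ms: ALLOW
  req#7 t=9ms: DENY
  req#8 t=12ms: ALLOW
  req#9 t=13ms: ALLOW
  req#10 t=16ms: ALLOW
  req#11 t=16ms: DENY
  req#12 t=17ms: DENY
  req#13 t=17ms: DENY
  req#14 t=18ms: DENY
  req#15 t=18ms: DENY
  req#16 t=23ms: ALLOW
  req#17 t=26ms: ALLOW

Answer: AAAAAADAAADDDDDAA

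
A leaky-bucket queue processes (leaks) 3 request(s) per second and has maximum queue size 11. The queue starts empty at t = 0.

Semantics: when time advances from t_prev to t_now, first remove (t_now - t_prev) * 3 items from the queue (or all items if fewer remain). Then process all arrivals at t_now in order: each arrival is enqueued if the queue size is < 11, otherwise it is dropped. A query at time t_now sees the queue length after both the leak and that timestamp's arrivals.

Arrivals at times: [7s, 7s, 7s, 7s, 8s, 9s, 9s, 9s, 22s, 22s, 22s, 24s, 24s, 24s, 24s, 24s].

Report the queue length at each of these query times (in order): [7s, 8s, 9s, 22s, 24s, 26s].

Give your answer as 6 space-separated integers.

Answer: 4 2 3 3 5 0

Derivation:
Queue lengths at query times:
  query t=7s: backlog = 4
  query t=8s: backlog = 2
  query t=9s: backlog = 3
  query t=22s: backlog = 3
  query t=24s: backlog = 5
  query t=26s: backlog = 0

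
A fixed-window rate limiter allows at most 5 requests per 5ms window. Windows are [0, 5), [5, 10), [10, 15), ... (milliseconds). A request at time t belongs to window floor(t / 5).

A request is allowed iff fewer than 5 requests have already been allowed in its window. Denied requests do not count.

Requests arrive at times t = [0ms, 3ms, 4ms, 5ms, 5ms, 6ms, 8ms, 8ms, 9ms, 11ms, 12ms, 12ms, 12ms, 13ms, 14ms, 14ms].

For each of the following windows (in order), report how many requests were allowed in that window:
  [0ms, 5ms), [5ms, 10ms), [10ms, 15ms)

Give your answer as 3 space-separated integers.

Processing requests:
  req#1 t=0ms (window 0): ALLOW
  req#2 t=3ms (window 0): ALLOW
  req#3 t=4ms (window 0): ALLOW
  req#4 t=5ms (window 1): ALLOW
  req#5 t=5ms (window 1): ALLOW
  req#6 t=6ms (window 1): ALLOW
  req#7 t=8ms (window 1): ALLOW
  req#8 t=8ms (window 1): ALLOW
  req#9 t=9ms (window 1): DENY
  req#10 t=11ms (window 2): ALLOW
  req#11 t=12ms (window 2): ALLOW
  req#12 t=12ms (window 2): ALLOW
  req#13 t=12ms (window 2): ALLOW
  req#14 t=13ms (window 2): ALLOW
  req#15 t=14ms (window 2): DENY
  req#16 t=14ms (window 2): DENY

Allowed counts by window: 3 5 5

Answer: 3 5 5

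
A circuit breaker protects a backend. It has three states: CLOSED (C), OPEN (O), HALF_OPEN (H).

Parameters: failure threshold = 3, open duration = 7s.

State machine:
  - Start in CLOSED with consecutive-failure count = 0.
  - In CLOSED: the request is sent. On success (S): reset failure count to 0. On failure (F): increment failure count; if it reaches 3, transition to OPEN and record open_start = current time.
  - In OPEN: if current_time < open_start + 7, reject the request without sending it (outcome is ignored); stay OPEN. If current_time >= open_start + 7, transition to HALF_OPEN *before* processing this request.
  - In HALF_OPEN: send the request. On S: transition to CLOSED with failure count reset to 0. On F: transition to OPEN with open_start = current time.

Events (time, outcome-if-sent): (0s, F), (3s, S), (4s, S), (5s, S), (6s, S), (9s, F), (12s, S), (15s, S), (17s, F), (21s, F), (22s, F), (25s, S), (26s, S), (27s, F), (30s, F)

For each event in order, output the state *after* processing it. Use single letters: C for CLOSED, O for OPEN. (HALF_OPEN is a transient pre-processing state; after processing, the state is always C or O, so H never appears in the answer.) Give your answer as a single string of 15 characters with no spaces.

State after each event:
  event#1 t=0s outcome=F: state=CLOSED
  event#2 t=3s outcome=S: state=CLOSED
  event#3 t=4s outcome=S: state=CLOSED
  event#4 t=5s outcome=S: state=CLOSED
  event#5 t=6s outcome=S: state=CLOSED
  event#6 t=9s outcome=F: state=CLOSED
  event#7 t=12s outcome=S: state=CLOSED
  event#8 t=15s outcome=S: state=CLOSED
  event#9 t=17s outcome=F: state=CLOSED
  event#10 t=21s outcome=F: state=CLOSED
  event#11 t=22s outcome=F: state=OPEN
  event#12 t=25s outcome=S: state=OPEN
  event#13 t=26s outcome=S: state=OPEN
  event#14 t=27s outcome=F: state=OPEN
  event#15 t=30s outcome=F: state=OPEN

Answer: CCCCCCCCCCOOOOO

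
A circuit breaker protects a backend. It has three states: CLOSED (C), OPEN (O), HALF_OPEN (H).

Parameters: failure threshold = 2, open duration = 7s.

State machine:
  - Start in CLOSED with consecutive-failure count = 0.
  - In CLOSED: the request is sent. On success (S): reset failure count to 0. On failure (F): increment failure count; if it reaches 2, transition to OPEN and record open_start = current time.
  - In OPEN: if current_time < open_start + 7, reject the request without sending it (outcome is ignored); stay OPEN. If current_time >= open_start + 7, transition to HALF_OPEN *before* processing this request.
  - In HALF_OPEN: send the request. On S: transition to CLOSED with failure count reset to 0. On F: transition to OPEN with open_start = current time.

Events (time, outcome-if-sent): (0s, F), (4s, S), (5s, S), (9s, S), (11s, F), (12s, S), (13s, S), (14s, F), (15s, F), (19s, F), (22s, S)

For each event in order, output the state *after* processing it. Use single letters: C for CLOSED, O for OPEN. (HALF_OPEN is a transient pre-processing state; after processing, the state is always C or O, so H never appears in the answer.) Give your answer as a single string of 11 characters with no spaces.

Answer: CCCCCCCCOOC

Derivation:
State after each event:
  event#1 t=0s outcome=F: state=CLOSED
  event#2 t=4s outcome=S: state=CLOSED
  event#3 t=5s outcome=S: state=CLOSED
  event#4 t=9s outcome=S: state=CLOSED
  event#5 t=11s outcome=F: state=CLOSED
  event#6 t=12s outcome=S: state=CLOSED
  event#7 t=13s outcome=S: state=CLOSED
  event#8 t=14s outcome=F: state=CLOSED
  event#9 t=15s outcome=F: state=OPEN
  event#10 t=19s outcome=F: state=OPEN
  event#11 t=22s outcome=S: state=CLOSED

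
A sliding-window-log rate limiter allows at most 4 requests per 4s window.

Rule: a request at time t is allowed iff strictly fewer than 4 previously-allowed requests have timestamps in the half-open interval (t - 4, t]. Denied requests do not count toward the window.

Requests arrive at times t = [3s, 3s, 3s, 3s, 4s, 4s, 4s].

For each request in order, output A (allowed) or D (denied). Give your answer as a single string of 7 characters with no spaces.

Answer: AAAADDD

Derivation:
Tracking allowed requests in the window:
  req#1 t=3s: ALLOW
  req#2 t=3s: ALLOW
  req#3 t=3s: ALLOW
  req#4 t=3s: ALLOW
  req#5 t=4s: DENY
  req#6 t=4s: DENY
  req#7 t=4s: DENY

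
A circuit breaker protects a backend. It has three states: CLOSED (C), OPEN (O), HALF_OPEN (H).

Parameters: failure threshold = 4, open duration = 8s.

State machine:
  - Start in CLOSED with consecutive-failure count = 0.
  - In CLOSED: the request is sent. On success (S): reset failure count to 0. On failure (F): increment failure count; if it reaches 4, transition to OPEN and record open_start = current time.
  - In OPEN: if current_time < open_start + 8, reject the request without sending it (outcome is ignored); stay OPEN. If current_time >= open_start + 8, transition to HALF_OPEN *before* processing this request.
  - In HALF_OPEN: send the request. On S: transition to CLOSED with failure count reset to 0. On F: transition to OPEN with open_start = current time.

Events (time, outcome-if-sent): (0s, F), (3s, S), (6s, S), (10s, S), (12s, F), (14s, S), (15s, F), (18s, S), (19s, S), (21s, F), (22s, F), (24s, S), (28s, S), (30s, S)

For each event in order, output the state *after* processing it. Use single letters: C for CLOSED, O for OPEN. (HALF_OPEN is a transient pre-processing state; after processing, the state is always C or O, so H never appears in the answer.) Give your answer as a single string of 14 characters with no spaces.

State after each event:
  event#1 t=0s outcome=F: state=CLOSED
  event#2 t=3s outcome=S: state=CLOSED
  event#3 t=6s outcome=S: state=CLOSED
  event#4 t=10s outcome=S: state=CLOSED
  event#5 t=12s outcome=F: state=CLOSED
  event#6 t=14s outcome=S: state=CLOSED
  event#7 t=15s outcome=F: state=CLOSED
  event#8 t=18s outcome=S: state=CLOSED
  event#9 t=19s outcome=S: state=CLOSED
  event#10 t=21s outcome=F: state=CLOSED
  event#11 t=22s outcome=F: state=CLOSED
  event#12 t=24s outcome=S: state=CLOSED
  event#13 t=28s outcome=S: state=CLOSED
  event#14 t=30s outcome=S: state=CLOSED

Answer: CCCCCCCCCCCCCC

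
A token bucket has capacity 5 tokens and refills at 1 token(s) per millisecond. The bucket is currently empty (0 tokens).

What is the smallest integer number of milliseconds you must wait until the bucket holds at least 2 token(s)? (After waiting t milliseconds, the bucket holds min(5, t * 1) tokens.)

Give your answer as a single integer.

Answer: 2

Derivation:
Need t * 1 >= 2, so t >= 2/1.
Smallest integer t = ceil(2/1) = 2.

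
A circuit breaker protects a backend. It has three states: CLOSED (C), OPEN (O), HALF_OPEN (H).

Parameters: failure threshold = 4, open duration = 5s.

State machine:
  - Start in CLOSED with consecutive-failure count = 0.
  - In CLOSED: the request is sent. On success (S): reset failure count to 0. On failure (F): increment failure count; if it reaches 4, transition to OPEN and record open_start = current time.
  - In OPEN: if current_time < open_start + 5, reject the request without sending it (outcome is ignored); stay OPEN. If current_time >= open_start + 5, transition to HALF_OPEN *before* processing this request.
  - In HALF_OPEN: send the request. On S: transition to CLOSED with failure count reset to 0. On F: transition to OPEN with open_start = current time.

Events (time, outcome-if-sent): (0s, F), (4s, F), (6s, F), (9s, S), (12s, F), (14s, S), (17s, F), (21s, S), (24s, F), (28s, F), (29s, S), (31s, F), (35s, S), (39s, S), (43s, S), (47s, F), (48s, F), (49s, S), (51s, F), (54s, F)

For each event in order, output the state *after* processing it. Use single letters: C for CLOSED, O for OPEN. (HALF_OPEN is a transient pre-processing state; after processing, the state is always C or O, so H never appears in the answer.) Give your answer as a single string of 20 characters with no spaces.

Answer: CCCCCCCCCCCCCCCCCCCC

Derivation:
State after each event:
  event#1 t=0s outcome=F: state=CLOSED
  event#2 t=4s outcome=F: state=CLOSED
  event#3 t=6s outcome=F: state=CLOSED
  event#4 t=9s outcome=S: state=CLOSED
  event#5 t=12s outcome=F: state=CLOSED
  event#6 t=14s outcome=S: state=CLOSED
  event#7 t=17s outcome=F: state=CLOSED
  event#8 t=21s outcome=S: state=CLOSED
  event#9 t=24s outcome=F: state=CLOSED
  event#10 t=28s outcome=F: state=CLOSED
  event#11 t=29s outcome=S: state=CLOSED
  event#12 t=31s outcome=F: state=CLOSED
  event#13 t=35s outcome=S: state=CLOSED
  event#14 t=39s outcome=S: state=CLOSED
  event#15 t=43s outcome=S: state=CLOSED
  event#16 t=47s outcome=F: state=CLOSED
  event#17 t=48s outcome=F: state=CLOSED
  event#18 t=49s outcome=S: state=CLOSED
  event#19 t=51s outcome=F: state=CLOSED
  event#20 t=54s outcome=F: state=CLOSED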